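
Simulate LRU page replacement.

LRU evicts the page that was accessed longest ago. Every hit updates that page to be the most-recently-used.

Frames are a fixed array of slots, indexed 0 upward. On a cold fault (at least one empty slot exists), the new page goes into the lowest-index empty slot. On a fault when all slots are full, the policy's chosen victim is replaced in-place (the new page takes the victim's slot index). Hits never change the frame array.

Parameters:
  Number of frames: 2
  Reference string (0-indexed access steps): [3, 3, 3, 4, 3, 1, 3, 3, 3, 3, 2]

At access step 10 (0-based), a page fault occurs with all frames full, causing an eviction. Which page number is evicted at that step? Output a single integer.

Step 0: ref 3 -> FAULT, frames=[3,-]
Step 1: ref 3 -> HIT, frames=[3,-]
Step 2: ref 3 -> HIT, frames=[3,-]
Step 3: ref 4 -> FAULT, frames=[3,4]
Step 4: ref 3 -> HIT, frames=[3,4]
Step 5: ref 1 -> FAULT, evict 4, frames=[3,1]
Step 6: ref 3 -> HIT, frames=[3,1]
Step 7: ref 3 -> HIT, frames=[3,1]
Step 8: ref 3 -> HIT, frames=[3,1]
Step 9: ref 3 -> HIT, frames=[3,1]
Step 10: ref 2 -> FAULT, evict 1, frames=[3,2]
At step 10: evicted page 1

Answer: 1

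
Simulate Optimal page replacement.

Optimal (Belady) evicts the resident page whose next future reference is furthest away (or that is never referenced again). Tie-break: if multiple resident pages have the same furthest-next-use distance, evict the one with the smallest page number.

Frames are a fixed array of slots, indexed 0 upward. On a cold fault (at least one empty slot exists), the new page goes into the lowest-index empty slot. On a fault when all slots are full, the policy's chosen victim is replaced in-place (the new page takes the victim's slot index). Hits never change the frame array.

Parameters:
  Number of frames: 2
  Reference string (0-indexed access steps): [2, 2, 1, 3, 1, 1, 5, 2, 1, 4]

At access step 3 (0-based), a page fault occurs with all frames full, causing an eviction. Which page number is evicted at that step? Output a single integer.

Answer: 2

Derivation:
Step 0: ref 2 -> FAULT, frames=[2,-]
Step 1: ref 2 -> HIT, frames=[2,-]
Step 2: ref 1 -> FAULT, frames=[2,1]
Step 3: ref 3 -> FAULT, evict 2, frames=[3,1]
At step 3: evicted page 2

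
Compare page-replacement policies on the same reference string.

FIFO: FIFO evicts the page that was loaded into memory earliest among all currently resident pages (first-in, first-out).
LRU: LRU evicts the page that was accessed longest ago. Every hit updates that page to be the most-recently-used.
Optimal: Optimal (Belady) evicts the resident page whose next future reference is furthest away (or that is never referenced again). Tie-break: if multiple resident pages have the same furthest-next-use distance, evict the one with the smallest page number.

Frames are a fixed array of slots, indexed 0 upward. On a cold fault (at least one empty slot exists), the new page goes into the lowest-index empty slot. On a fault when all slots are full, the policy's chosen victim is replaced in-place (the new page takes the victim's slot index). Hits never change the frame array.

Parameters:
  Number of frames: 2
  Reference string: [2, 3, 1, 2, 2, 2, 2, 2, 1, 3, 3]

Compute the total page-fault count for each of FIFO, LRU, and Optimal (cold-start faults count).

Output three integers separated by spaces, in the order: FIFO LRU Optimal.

--- FIFO ---
  step 0: ref 2 -> FAULT, frames=[2,-] (faults so far: 1)
  step 1: ref 3 -> FAULT, frames=[2,3] (faults so far: 2)
  step 2: ref 1 -> FAULT, evict 2, frames=[1,3] (faults so far: 3)
  step 3: ref 2 -> FAULT, evict 3, frames=[1,2] (faults so far: 4)
  step 4: ref 2 -> HIT, frames=[1,2] (faults so far: 4)
  step 5: ref 2 -> HIT, frames=[1,2] (faults so far: 4)
  step 6: ref 2 -> HIT, frames=[1,2] (faults so far: 4)
  step 7: ref 2 -> HIT, frames=[1,2] (faults so far: 4)
  step 8: ref 1 -> HIT, frames=[1,2] (faults so far: 4)
  step 9: ref 3 -> FAULT, evict 1, frames=[3,2] (faults so far: 5)
  step 10: ref 3 -> HIT, frames=[3,2] (faults so far: 5)
  FIFO total faults: 5
--- LRU ---
  step 0: ref 2 -> FAULT, frames=[2,-] (faults so far: 1)
  step 1: ref 3 -> FAULT, frames=[2,3] (faults so far: 2)
  step 2: ref 1 -> FAULT, evict 2, frames=[1,3] (faults so far: 3)
  step 3: ref 2 -> FAULT, evict 3, frames=[1,2] (faults so far: 4)
  step 4: ref 2 -> HIT, frames=[1,2] (faults so far: 4)
  step 5: ref 2 -> HIT, frames=[1,2] (faults so far: 4)
  step 6: ref 2 -> HIT, frames=[1,2] (faults so far: 4)
  step 7: ref 2 -> HIT, frames=[1,2] (faults so far: 4)
  step 8: ref 1 -> HIT, frames=[1,2] (faults so far: 4)
  step 9: ref 3 -> FAULT, evict 2, frames=[1,3] (faults so far: 5)
  step 10: ref 3 -> HIT, frames=[1,3] (faults so far: 5)
  LRU total faults: 5
--- Optimal ---
  step 0: ref 2 -> FAULT, frames=[2,-] (faults so far: 1)
  step 1: ref 3 -> FAULT, frames=[2,3] (faults so far: 2)
  step 2: ref 1 -> FAULT, evict 3, frames=[2,1] (faults so far: 3)
  step 3: ref 2 -> HIT, frames=[2,1] (faults so far: 3)
  step 4: ref 2 -> HIT, frames=[2,1] (faults so far: 3)
  step 5: ref 2 -> HIT, frames=[2,1] (faults so far: 3)
  step 6: ref 2 -> HIT, frames=[2,1] (faults so far: 3)
  step 7: ref 2 -> HIT, frames=[2,1] (faults so far: 3)
  step 8: ref 1 -> HIT, frames=[2,1] (faults so far: 3)
  step 9: ref 3 -> FAULT, evict 1, frames=[2,3] (faults so far: 4)
  step 10: ref 3 -> HIT, frames=[2,3] (faults so far: 4)
  Optimal total faults: 4

Answer: 5 5 4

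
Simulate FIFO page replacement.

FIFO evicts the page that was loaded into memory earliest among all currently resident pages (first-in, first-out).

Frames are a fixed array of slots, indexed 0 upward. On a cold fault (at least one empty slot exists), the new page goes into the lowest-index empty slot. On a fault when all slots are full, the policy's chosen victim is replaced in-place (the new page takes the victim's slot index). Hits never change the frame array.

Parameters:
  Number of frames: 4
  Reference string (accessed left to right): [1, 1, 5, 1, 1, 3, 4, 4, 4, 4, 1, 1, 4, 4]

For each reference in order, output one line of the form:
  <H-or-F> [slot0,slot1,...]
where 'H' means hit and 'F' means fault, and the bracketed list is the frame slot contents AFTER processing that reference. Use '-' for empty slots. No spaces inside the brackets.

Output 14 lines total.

F [1,-,-,-]
H [1,-,-,-]
F [1,5,-,-]
H [1,5,-,-]
H [1,5,-,-]
F [1,5,3,-]
F [1,5,3,4]
H [1,5,3,4]
H [1,5,3,4]
H [1,5,3,4]
H [1,5,3,4]
H [1,5,3,4]
H [1,5,3,4]
H [1,5,3,4]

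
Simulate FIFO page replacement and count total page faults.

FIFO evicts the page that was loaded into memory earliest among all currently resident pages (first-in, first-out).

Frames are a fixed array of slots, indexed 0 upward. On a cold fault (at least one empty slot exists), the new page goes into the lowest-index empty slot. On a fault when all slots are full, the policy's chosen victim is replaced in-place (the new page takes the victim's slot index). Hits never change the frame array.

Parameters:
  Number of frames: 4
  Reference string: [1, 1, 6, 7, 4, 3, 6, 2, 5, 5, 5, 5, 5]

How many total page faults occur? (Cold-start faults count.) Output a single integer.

Step 0: ref 1 → FAULT, frames=[1,-,-,-]
Step 1: ref 1 → HIT, frames=[1,-,-,-]
Step 2: ref 6 → FAULT, frames=[1,6,-,-]
Step 3: ref 7 → FAULT, frames=[1,6,7,-]
Step 4: ref 4 → FAULT, frames=[1,6,7,4]
Step 5: ref 3 → FAULT (evict 1), frames=[3,6,7,4]
Step 6: ref 6 → HIT, frames=[3,6,7,4]
Step 7: ref 2 → FAULT (evict 6), frames=[3,2,7,4]
Step 8: ref 5 → FAULT (evict 7), frames=[3,2,5,4]
Step 9: ref 5 → HIT, frames=[3,2,5,4]
Step 10: ref 5 → HIT, frames=[3,2,5,4]
Step 11: ref 5 → HIT, frames=[3,2,5,4]
Step 12: ref 5 → HIT, frames=[3,2,5,4]
Total faults: 7

Answer: 7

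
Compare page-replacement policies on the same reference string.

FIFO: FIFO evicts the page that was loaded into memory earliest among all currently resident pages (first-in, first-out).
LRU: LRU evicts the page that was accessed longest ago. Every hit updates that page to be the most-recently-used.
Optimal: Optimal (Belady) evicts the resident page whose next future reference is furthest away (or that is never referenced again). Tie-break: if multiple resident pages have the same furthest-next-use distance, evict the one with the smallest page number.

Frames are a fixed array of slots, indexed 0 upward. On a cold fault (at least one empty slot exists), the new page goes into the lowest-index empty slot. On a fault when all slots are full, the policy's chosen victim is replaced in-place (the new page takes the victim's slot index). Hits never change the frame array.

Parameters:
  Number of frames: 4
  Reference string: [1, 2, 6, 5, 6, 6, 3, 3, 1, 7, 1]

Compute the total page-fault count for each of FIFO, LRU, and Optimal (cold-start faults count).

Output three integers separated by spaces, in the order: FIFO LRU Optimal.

--- FIFO ---
  step 0: ref 1 -> FAULT, frames=[1,-,-,-] (faults so far: 1)
  step 1: ref 2 -> FAULT, frames=[1,2,-,-] (faults so far: 2)
  step 2: ref 6 -> FAULT, frames=[1,2,6,-] (faults so far: 3)
  step 3: ref 5 -> FAULT, frames=[1,2,6,5] (faults so far: 4)
  step 4: ref 6 -> HIT, frames=[1,2,6,5] (faults so far: 4)
  step 5: ref 6 -> HIT, frames=[1,2,6,5] (faults so far: 4)
  step 6: ref 3 -> FAULT, evict 1, frames=[3,2,6,5] (faults so far: 5)
  step 7: ref 3 -> HIT, frames=[3,2,6,5] (faults so far: 5)
  step 8: ref 1 -> FAULT, evict 2, frames=[3,1,6,5] (faults so far: 6)
  step 9: ref 7 -> FAULT, evict 6, frames=[3,1,7,5] (faults so far: 7)
  step 10: ref 1 -> HIT, frames=[3,1,7,5] (faults so far: 7)
  FIFO total faults: 7
--- LRU ---
  step 0: ref 1 -> FAULT, frames=[1,-,-,-] (faults so far: 1)
  step 1: ref 2 -> FAULT, frames=[1,2,-,-] (faults so far: 2)
  step 2: ref 6 -> FAULT, frames=[1,2,6,-] (faults so far: 3)
  step 3: ref 5 -> FAULT, frames=[1,2,6,5] (faults so far: 4)
  step 4: ref 6 -> HIT, frames=[1,2,6,5] (faults so far: 4)
  step 5: ref 6 -> HIT, frames=[1,2,6,5] (faults so far: 4)
  step 6: ref 3 -> FAULT, evict 1, frames=[3,2,6,5] (faults so far: 5)
  step 7: ref 3 -> HIT, frames=[3,2,6,5] (faults so far: 5)
  step 8: ref 1 -> FAULT, evict 2, frames=[3,1,6,5] (faults so far: 6)
  step 9: ref 7 -> FAULT, evict 5, frames=[3,1,6,7] (faults so far: 7)
  step 10: ref 1 -> HIT, frames=[3,1,6,7] (faults so far: 7)
  LRU total faults: 7
--- Optimal ---
  step 0: ref 1 -> FAULT, frames=[1,-,-,-] (faults so far: 1)
  step 1: ref 2 -> FAULT, frames=[1,2,-,-] (faults so far: 2)
  step 2: ref 6 -> FAULT, frames=[1,2,6,-] (faults so far: 3)
  step 3: ref 5 -> FAULT, frames=[1,2,6,5] (faults so far: 4)
  step 4: ref 6 -> HIT, frames=[1,2,6,5] (faults so far: 4)
  step 5: ref 6 -> HIT, frames=[1,2,6,5] (faults so far: 4)
  step 6: ref 3 -> FAULT, evict 2, frames=[1,3,6,5] (faults so far: 5)
  step 7: ref 3 -> HIT, frames=[1,3,6,5] (faults so far: 5)
  step 8: ref 1 -> HIT, frames=[1,3,6,5] (faults so far: 5)
  step 9: ref 7 -> FAULT, evict 3, frames=[1,7,6,5] (faults so far: 6)
  step 10: ref 1 -> HIT, frames=[1,7,6,5] (faults so far: 6)
  Optimal total faults: 6

Answer: 7 7 6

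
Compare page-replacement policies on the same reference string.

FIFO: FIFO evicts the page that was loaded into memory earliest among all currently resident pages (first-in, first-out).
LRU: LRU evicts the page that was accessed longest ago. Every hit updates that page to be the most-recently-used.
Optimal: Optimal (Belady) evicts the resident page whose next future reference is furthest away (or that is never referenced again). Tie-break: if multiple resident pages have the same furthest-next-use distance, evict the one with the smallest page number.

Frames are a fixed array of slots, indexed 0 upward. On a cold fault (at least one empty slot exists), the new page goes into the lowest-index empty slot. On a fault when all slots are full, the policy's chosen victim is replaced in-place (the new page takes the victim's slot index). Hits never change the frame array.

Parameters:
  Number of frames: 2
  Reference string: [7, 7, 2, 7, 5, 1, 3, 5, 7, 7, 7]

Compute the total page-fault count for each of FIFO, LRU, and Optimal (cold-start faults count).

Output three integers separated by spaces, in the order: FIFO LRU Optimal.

--- FIFO ---
  step 0: ref 7 -> FAULT, frames=[7,-] (faults so far: 1)
  step 1: ref 7 -> HIT, frames=[7,-] (faults so far: 1)
  step 2: ref 2 -> FAULT, frames=[7,2] (faults so far: 2)
  step 3: ref 7 -> HIT, frames=[7,2] (faults so far: 2)
  step 4: ref 5 -> FAULT, evict 7, frames=[5,2] (faults so far: 3)
  step 5: ref 1 -> FAULT, evict 2, frames=[5,1] (faults so far: 4)
  step 6: ref 3 -> FAULT, evict 5, frames=[3,1] (faults so far: 5)
  step 7: ref 5 -> FAULT, evict 1, frames=[3,5] (faults so far: 6)
  step 8: ref 7 -> FAULT, evict 3, frames=[7,5] (faults so far: 7)
  step 9: ref 7 -> HIT, frames=[7,5] (faults so far: 7)
  step 10: ref 7 -> HIT, frames=[7,5] (faults so far: 7)
  FIFO total faults: 7
--- LRU ---
  step 0: ref 7 -> FAULT, frames=[7,-] (faults so far: 1)
  step 1: ref 7 -> HIT, frames=[7,-] (faults so far: 1)
  step 2: ref 2 -> FAULT, frames=[7,2] (faults so far: 2)
  step 3: ref 7 -> HIT, frames=[7,2] (faults so far: 2)
  step 4: ref 5 -> FAULT, evict 2, frames=[7,5] (faults so far: 3)
  step 5: ref 1 -> FAULT, evict 7, frames=[1,5] (faults so far: 4)
  step 6: ref 3 -> FAULT, evict 5, frames=[1,3] (faults so far: 5)
  step 7: ref 5 -> FAULT, evict 1, frames=[5,3] (faults so far: 6)
  step 8: ref 7 -> FAULT, evict 3, frames=[5,7] (faults so far: 7)
  step 9: ref 7 -> HIT, frames=[5,7] (faults so far: 7)
  step 10: ref 7 -> HIT, frames=[5,7] (faults so far: 7)
  LRU total faults: 7
--- Optimal ---
  step 0: ref 7 -> FAULT, frames=[7,-] (faults so far: 1)
  step 1: ref 7 -> HIT, frames=[7,-] (faults so far: 1)
  step 2: ref 2 -> FAULT, frames=[7,2] (faults so far: 2)
  step 3: ref 7 -> HIT, frames=[7,2] (faults so far: 2)
  step 4: ref 5 -> FAULT, evict 2, frames=[7,5] (faults so far: 3)
  step 5: ref 1 -> FAULT, evict 7, frames=[1,5] (faults so far: 4)
  step 6: ref 3 -> FAULT, evict 1, frames=[3,5] (faults so far: 5)
  step 7: ref 5 -> HIT, frames=[3,5] (faults so far: 5)
  step 8: ref 7 -> FAULT, evict 3, frames=[7,5] (faults so far: 6)
  step 9: ref 7 -> HIT, frames=[7,5] (faults so far: 6)
  step 10: ref 7 -> HIT, frames=[7,5] (faults so far: 6)
  Optimal total faults: 6

Answer: 7 7 6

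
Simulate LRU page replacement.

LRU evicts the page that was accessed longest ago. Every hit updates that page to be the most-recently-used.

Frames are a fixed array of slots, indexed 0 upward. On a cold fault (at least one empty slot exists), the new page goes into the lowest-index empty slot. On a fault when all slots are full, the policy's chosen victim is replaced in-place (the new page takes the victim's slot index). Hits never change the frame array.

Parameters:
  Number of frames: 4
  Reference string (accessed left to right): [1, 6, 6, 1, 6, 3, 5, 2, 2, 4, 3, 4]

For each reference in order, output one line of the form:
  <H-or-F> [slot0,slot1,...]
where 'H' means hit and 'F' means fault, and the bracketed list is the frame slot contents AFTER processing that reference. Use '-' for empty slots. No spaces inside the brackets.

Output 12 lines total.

F [1,-,-,-]
F [1,6,-,-]
H [1,6,-,-]
H [1,6,-,-]
H [1,6,-,-]
F [1,6,3,-]
F [1,6,3,5]
F [2,6,3,5]
H [2,6,3,5]
F [2,4,3,5]
H [2,4,3,5]
H [2,4,3,5]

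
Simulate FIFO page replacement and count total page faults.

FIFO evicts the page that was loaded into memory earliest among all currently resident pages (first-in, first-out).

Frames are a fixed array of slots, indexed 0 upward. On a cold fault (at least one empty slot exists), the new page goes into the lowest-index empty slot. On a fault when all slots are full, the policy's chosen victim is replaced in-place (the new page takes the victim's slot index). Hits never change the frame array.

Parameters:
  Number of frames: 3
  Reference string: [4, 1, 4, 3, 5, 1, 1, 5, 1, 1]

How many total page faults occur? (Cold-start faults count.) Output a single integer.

Step 0: ref 4 → FAULT, frames=[4,-,-]
Step 1: ref 1 → FAULT, frames=[4,1,-]
Step 2: ref 4 → HIT, frames=[4,1,-]
Step 3: ref 3 → FAULT, frames=[4,1,3]
Step 4: ref 5 → FAULT (evict 4), frames=[5,1,3]
Step 5: ref 1 → HIT, frames=[5,1,3]
Step 6: ref 1 → HIT, frames=[5,1,3]
Step 7: ref 5 → HIT, frames=[5,1,3]
Step 8: ref 1 → HIT, frames=[5,1,3]
Step 9: ref 1 → HIT, frames=[5,1,3]
Total faults: 4

Answer: 4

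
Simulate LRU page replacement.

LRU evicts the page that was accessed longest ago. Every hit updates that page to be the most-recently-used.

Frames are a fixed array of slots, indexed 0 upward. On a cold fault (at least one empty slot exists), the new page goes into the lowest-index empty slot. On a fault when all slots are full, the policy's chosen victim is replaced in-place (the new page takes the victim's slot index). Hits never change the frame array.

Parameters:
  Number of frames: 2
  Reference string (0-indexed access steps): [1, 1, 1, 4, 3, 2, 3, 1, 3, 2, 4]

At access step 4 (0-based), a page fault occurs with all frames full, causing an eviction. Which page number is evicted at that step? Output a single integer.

Answer: 1

Derivation:
Step 0: ref 1 -> FAULT, frames=[1,-]
Step 1: ref 1 -> HIT, frames=[1,-]
Step 2: ref 1 -> HIT, frames=[1,-]
Step 3: ref 4 -> FAULT, frames=[1,4]
Step 4: ref 3 -> FAULT, evict 1, frames=[3,4]
At step 4: evicted page 1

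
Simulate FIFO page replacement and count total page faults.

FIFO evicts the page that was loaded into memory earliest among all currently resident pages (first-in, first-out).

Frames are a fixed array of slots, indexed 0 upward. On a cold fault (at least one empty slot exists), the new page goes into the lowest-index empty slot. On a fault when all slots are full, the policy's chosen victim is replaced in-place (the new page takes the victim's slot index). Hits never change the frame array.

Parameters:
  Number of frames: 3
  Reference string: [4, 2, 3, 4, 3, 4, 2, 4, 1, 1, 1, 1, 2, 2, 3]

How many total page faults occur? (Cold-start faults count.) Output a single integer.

Step 0: ref 4 → FAULT, frames=[4,-,-]
Step 1: ref 2 → FAULT, frames=[4,2,-]
Step 2: ref 3 → FAULT, frames=[4,2,3]
Step 3: ref 4 → HIT, frames=[4,2,3]
Step 4: ref 3 → HIT, frames=[4,2,3]
Step 5: ref 4 → HIT, frames=[4,2,3]
Step 6: ref 2 → HIT, frames=[4,2,3]
Step 7: ref 4 → HIT, frames=[4,2,3]
Step 8: ref 1 → FAULT (evict 4), frames=[1,2,3]
Step 9: ref 1 → HIT, frames=[1,2,3]
Step 10: ref 1 → HIT, frames=[1,2,3]
Step 11: ref 1 → HIT, frames=[1,2,3]
Step 12: ref 2 → HIT, frames=[1,2,3]
Step 13: ref 2 → HIT, frames=[1,2,3]
Step 14: ref 3 → HIT, frames=[1,2,3]
Total faults: 4

Answer: 4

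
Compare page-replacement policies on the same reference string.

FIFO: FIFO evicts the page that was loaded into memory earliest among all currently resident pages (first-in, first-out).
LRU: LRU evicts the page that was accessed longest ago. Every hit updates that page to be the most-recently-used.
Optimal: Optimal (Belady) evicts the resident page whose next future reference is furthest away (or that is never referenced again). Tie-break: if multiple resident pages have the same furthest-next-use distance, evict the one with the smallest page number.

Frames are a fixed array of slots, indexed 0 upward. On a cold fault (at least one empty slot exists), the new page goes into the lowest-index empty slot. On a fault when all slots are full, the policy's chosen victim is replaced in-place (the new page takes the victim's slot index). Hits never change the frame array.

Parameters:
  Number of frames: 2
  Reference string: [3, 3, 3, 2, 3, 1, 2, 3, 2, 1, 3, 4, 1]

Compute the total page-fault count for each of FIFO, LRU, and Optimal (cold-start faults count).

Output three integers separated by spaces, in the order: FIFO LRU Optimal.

--- FIFO ---
  step 0: ref 3 -> FAULT, frames=[3,-] (faults so far: 1)
  step 1: ref 3 -> HIT, frames=[3,-] (faults so far: 1)
  step 2: ref 3 -> HIT, frames=[3,-] (faults so far: 1)
  step 3: ref 2 -> FAULT, frames=[3,2] (faults so far: 2)
  step 4: ref 3 -> HIT, frames=[3,2] (faults so far: 2)
  step 5: ref 1 -> FAULT, evict 3, frames=[1,2] (faults so far: 3)
  step 6: ref 2 -> HIT, frames=[1,2] (faults so far: 3)
  step 7: ref 3 -> FAULT, evict 2, frames=[1,3] (faults so far: 4)
  step 8: ref 2 -> FAULT, evict 1, frames=[2,3] (faults so far: 5)
  step 9: ref 1 -> FAULT, evict 3, frames=[2,1] (faults so far: 6)
  step 10: ref 3 -> FAULT, evict 2, frames=[3,1] (faults so far: 7)
  step 11: ref 4 -> FAULT, evict 1, frames=[3,4] (faults so far: 8)
  step 12: ref 1 -> FAULT, evict 3, frames=[1,4] (faults so far: 9)
  FIFO total faults: 9
--- LRU ---
  step 0: ref 3 -> FAULT, frames=[3,-] (faults so far: 1)
  step 1: ref 3 -> HIT, frames=[3,-] (faults so far: 1)
  step 2: ref 3 -> HIT, frames=[3,-] (faults so far: 1)
  step 3: ref 2 -> FAULT, frames=[3,2] (faults so far: 2)
  step 4: ref 3 -> HIT, frames=[3,2] (faults so far: 2)
  step 5: ref 1 -> FAULT, evict 2, frames=[3,1] (faults so far: 3)
  step 6: ref 2 -> FAULT, evict 3, frames=[2,1] (faults so far: 4)
  step 7: ref 3 -> FAULT, evict 1, frames=[2,3] (faults so far: 5)
  step 8: ref 2 -> HIT, frames=[2,3] (faults so far: 5)
  step 9: ref 1 -> FAULT, evict 3, frames=[2,1] (faults so far: 6)
  step 10: ref 3 -> FAULT, evict 2, frames=[3,1] (faults so far: 7)
  step 11: ref 4 -> FAULT, evict 1, frames=[3,4] (faults so far: 8)
  step 12: ref 1 -> FAULT, evict 3, frames=[1,4] (faults so far: 9)
  LRU total faults: 9
--- Optimal ---
  step 0: ref 3 -> FAULT, frames=[3,-] (faults so far: 1)
  step 1: ref 3 -> HIT, frames=[3,-] (faults so far: 1)
  step 2: ref 3 -> HIT, frames=[3,-] (faults so far: 1)
  step 3: ref 2 -> FAULT, frames=[3,2] (faults so far: 2)
  step 4: ref 3 -> HIT, frames=[3,2] (faults so far: 2)
  step 5: ref 1 -> FAULT, evict 3, frames=[1,2] (faults so far: 3)
  step 6: ref 2 -> HIT, frames=[1,2] (faults so far: 3)
  step 7: ref 3 -> FAULT, evict 1, frames=[3,2] (faults so far: 4)
  step 8: ref 2 -> HIT, frames=[3,2] (faults so far: 4)
  step 9: ref 1 -> FAULT, evict 2, frames=[3,1] (faults so far: 5)
  step 10: ref 3 -> HIT, frames=[3,1] (faults so far: 5)
  step 11: ref 4 -> FAULT, evict 3, frames=[4,1] (faults so far: 6)
  step 12: ref 1 -> HIT, frames=[4,1] (faults so far: 6)
  Optimal total faults: 6

Answer: 9 9 6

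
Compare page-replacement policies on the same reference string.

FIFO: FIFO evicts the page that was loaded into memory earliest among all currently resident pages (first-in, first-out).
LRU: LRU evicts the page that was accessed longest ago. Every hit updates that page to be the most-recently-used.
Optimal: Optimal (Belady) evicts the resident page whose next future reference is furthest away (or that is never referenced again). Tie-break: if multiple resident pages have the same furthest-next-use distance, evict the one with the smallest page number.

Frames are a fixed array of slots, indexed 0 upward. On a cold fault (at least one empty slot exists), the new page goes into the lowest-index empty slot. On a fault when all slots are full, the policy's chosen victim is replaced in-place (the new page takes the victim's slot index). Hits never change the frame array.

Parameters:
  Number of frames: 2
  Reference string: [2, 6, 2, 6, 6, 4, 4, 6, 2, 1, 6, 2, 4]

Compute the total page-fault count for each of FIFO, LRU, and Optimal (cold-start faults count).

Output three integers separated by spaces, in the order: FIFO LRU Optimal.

--- FIFO ---
  step 0: ref 2 -> FAULT, frames=[2,-] (faults so far: 1)
  step 1: ref 6 -> FAULT, frames=[2,6] (faults so far: 2)
  step 2: ref 2 -> HIT, frames=[2,6] (faults so far: 2)
  step 3: ref 6 -> HIT, frames=[2,6] (faults so far: 2)
  step 4: ref 6 -> HIT, frames=[2,6] (faults so far: 2)
  step 5: ref 4 -> FAULT, evict 2, frames=[4,6] (faults so far: 3)
  step 6: ref 4 -> HIT, frames=[4,6] (faults so far: 3)
  step 7: ref 6 -> HIT, frames=[4,6] (faults so far: 3)
  step 8: ref 2 -> FAULT, evict 6, frames=[4,2] (faults so far: 4)
  step 9: ref 1 -> FAULT, evict 4, frames=[1,2] (faults so far: 5)
  step 10: ref 6 -> FAULT, evict 2, frames=[1,6] (faults so far: 6)
  step 11: ref 2 -> FAULT, evict 1, frames=[2,6] (faults so far: 7)
  step 12: ref 4 -> FAULT, evict 6, frames=[2,4] (faults so far: 8)
  FIFO total faults: 8
--- LRU ---
  step 0: ref 2 -> FAULT, frames=[2,-] (faults so far: 1)
  step 1: ref 6 -> FAULT, frames=[2,6] (faults so far: 2)
  step 2: ref 2 -> HIT, frames=[2,6] (faults so far: 2)
  step 3: ref 6 -> HIT, frames=[2,6] (faults so far: 2)
  step 4: ref 6 -> HIT, frames=[2,6] (faults so far: 2)
  step 5: ref 4 -> FAULT, evict 2, frames=[4,6] (faults so far: 3)
  step 6: ref 4 -> HIT, frames=[4,6] (faults so far: 3)
  step 7: ref 6 -> HIT, frames=[4,6] (faults so far: 3)
  step 8: ref 2 -> FAULT, evict 4, frames=[2,6] (faults so far: 4)
  step 9: ref 1 -> FAULT, evict 6, frames=[2,1] (faults so far: 5)
  step 10: ref 6 -> FAULT, evict 2, frames=[6,1] (faults so far: 6)
  step 11: ref 2 -> FAULT, evict 1, frames=[6,2] (faults so far: 7)
  step 12: ref 4 -> FAULT, evict 6, frames=[4,2] (faults so far: 8)
  LRU total faults: 8
--- Optimal ---
  step 0: ref 2 -> FAULT, frames=[2,-] (faults so far: 1)
  step 1: ref 6 -> FAULT, frames=[2,6] (faults so far: 2)
  step 2: ref 2 -> HIT, frames=[2,6] (faults so far: 2)
  step 3: ref 6 -> HIT, frames=[2,6] (faults so far: 2)
  step 4: ref 6 -> HIT, frames=[2,6] (faults so far: 2)
  step 5: ref 4 -> FAULT, evict 2, frames=[4,6] (faults so far: 3)
  step 6: ref 4 -> HIT, frames=[4,6] (faults so far: 3)
  step 7: ref 6 -> HIT, frames=[4,6] (faults so far: 3)
  step 8: ref 2 -> FAULT, evict 4, frames=[2,6] (faults so far: 4)
  step 9: ref 1 -> FAULT, evict 2, frames=[1,6] (faults so far: 5)
  step 10: ref 6 -> HIT, frames=[1,6] (faults so far: 5)
  step 11: ref 2 -> FAULT, evict 1, frames=[2,6] (faults so far: 6)
  step 12: ref 4 -> FAULT, evict 2, frames=[4,6] (faults so far: 7)
  Optimal total faults: 7

Answer: 8 8 7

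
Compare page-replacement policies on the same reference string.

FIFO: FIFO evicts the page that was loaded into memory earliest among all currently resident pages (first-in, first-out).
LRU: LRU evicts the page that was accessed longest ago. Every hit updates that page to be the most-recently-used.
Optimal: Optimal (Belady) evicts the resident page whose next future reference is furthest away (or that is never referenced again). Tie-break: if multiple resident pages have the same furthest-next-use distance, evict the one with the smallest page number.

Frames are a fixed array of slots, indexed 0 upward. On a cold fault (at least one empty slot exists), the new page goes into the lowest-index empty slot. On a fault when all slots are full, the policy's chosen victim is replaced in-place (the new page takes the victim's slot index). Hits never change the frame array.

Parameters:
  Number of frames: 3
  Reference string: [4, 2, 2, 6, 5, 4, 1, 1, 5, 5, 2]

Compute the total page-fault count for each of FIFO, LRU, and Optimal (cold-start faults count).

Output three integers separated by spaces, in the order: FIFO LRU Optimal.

--- FIFO ---
  step 0: ref 4 -> FAULT, frames=[4,-,-] (faults so far: 1)
  step 1: ref 2 -> FAULT, frames=[4,2,-] (faults so far: 2)
  step 2: ref 2 -> HIT, frames=[4,2,-] (faults so far: 2)
  step 3: ref 6 -> FAULT, frames=[4,2,6] (faults so far: 3)
  step 4: ref 5 -> FAULT, evict 4, frames=[5,2,6] (faults so far: 4)
  step 5: ref 4 -> FAULT, evict 2, frames=[5,4,6] (faults so far: 5)
  step 6: ref 1 -> FAULT, evict 6, frames=[5,4,1] (faults so far: 6)
  step 7: ref 1 -> HIT, frames=[5,4,1] (faults so far: 6)
  step 8: ref 5 -> HIT, frames=[5,4,1] (faults so far: 6)
  step 9: ref 5 -> HIT, frames=[5,4,1] (faults so far: 6)
  step 10: ref 2 -> FAULT, evict 5, frames=[2,4,1] (faults so far: 7)
  FIFO total faults: 7
--- LRU ---
  step 0: ref 4 -> FAULT, frames=[4,-,-] (faults so far: 1)
  step 1: ref 2 -> FAULT, frames=[4,2,-] (faults so far: 2)
  step 2: ref 2 -> HIT, frames=[4,2,-] (faults so far: 2)
  step 3: ref 6 -> FAULT, frames=[4,2,6] (faults so far: 3)
  step 4: ref 5 -> FAULT, evict 4, frames=[5,2,6] (faults so far: 4)
  step 5: ref 4 -> FAULT, evict 2, frames=[5,4,6] (faults so far: 5)
  step 6: ref 1 -> FAULT, evict 6, frames=[5,4,1] (faults so far: 6)
  step 7: ref 1 -> HIT, frames=[5,4,1] (faults so far: 6)
  step 8: ref 5 -> HIT, frames=[5,4,1] (faults so far: 6)
  step 9: ref 5 -> HIT, frames=[5,4,1] (faults so far: 6)
  step 10: ref 2 -> FAULT, evict 4, frames=[5,2,1] (faults so far: 7)
  LRU total faults: 7
--- Optimal ---
  step 0: ref 4 -> FAULT, frames=[4,-,-] (faults so far: 1)
  step 1: ref 2 -> FAULT, frames=[4,2,-] (faults so far: 2)
  step 2: ref 2 -> HIT, frames=[4,2,-] (faults so far: 2)
  step 3: ref 6 -> FAULT, frames=[4,2,6] (faults so far: 3)
  step 4: ref 5 -> FAULT, evict 6, frames=[4,2,5] (faults so far: 4)
  step 5: ref 4 -> HIT, frames=[4,2,5] (faults so far: 4)
  step 6: ref 1 -> FAULT, evict 4, frames=[1,2,5] (faults so far: 5)
  step 7: ref 1 -> HIT, frames=[1,2,5] (faults so far: 5)
  step 8: ref 5 -> HIT, frames=[1,2,5] (faults so far: 5)
  step 9: ref 5 -> HIT, frames=[1,2,5] (faults so far: 5)
  step 10: ref 2 -> HIT, frames=[1,2,5] (faults so far: 5)
  Optimal total faults: 5

Answer: 7 7 5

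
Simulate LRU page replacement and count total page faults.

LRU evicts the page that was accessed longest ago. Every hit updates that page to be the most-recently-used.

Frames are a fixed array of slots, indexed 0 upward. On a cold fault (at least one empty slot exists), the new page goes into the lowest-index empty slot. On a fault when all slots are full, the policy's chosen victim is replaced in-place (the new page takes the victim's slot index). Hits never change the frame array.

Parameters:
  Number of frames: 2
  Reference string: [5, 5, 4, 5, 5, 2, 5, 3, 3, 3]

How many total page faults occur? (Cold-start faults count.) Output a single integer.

Step 0: ref 5 → FAULT, frames=[5,-]
Step 1: ref 5 → HIT, frames=[5,-]
Step 2: ref 4 → FAULT, frames=[5,4]
Step 3: ref 5 → HIT, frames=[5,4]
Step 4: ref 5 → HIT, frames=[5,4]
Step 5: ref 2 → FAULT (evict 4), frames=[5,2]
Step 6: ref 5 → HIT, frames=[5,2]
Step 7: ref 3 → FAULT (evict 2), frames=[5,3]
Step 8: ref 3 → HIT, frames=[5,3]
Step 9: ref 3 → HIT, frames=[5,3]
Total faults: 4

Answer: 4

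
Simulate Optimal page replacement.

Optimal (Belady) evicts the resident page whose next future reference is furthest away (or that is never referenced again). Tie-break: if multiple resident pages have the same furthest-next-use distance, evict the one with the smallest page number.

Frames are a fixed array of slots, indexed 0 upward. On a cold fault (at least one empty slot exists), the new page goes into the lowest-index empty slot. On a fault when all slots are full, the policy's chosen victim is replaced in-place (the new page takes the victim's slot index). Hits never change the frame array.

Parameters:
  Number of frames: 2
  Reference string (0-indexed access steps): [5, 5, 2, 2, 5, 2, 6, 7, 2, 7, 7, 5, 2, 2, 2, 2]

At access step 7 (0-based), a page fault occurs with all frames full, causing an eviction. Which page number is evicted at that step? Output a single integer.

Answer: 6

Derivation:
Step 0: ref 5 -> FAULT, frames=[5,-]
Step 1: ref 5 -> HIT, frames=[5,-]
Step 2: ref 2 -> FAULT, frames=[5,2]
Step 3: ref 2 -> HIT, frames=[5,2]
Step 4: ref 5 -> HIT, frames=[5,2]
Step 5: ref 2 -> HIT, frames=[5,2]
Step 6: ref 6 -> FAULT, evict 5, frames=[6,2]
Step 7: ref 7 -> FAULT, evict 6, frames=[7,2]
At step 7: evicted page 6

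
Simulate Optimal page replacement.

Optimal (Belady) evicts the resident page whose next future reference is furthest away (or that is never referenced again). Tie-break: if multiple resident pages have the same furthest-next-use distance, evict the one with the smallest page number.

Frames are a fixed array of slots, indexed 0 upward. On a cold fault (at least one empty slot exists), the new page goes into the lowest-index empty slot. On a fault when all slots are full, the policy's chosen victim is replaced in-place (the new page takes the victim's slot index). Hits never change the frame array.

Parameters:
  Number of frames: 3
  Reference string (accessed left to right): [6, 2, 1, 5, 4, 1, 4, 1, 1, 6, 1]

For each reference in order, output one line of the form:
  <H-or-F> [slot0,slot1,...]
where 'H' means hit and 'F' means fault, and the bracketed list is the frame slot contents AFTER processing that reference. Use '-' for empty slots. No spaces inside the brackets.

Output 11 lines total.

F [6,-,-]
F [6,2,-]
F [6,2,1]
F [6,5,1]
F [6,4,1]
H [6,4,1]
H [6,4,1]
H [6,4,1]
H [6,4,1]
H [6,4,1]
H [6,4,1]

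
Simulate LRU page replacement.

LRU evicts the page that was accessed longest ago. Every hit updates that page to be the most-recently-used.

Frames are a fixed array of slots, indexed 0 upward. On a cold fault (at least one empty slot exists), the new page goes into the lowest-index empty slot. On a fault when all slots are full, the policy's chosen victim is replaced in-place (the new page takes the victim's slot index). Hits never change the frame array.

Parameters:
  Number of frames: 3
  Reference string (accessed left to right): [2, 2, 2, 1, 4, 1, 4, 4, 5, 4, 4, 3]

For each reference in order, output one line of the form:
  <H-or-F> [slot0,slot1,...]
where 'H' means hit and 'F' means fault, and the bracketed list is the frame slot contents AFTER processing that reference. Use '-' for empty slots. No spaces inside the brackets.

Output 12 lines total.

F [2,-,-]
H [2,-,-]
H [2,-,-]
F [2,1,-]
F [2,1,4]
H [2,1,4]
H [2,1,4]
H [2,1,4]
F [5,1,4]
H [5,1,4]
H [5,1,4]
F [5,3,4]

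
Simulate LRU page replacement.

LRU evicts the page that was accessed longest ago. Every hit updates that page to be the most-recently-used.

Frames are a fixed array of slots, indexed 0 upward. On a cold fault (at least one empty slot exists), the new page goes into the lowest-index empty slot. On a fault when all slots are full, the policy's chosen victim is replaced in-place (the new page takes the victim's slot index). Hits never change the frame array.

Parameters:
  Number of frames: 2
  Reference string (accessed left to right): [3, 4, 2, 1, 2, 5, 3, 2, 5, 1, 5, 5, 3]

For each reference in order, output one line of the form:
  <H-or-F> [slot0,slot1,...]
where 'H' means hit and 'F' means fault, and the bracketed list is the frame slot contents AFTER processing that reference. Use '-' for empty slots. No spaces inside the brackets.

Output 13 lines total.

F [3,-]
F [3,4]
F [2,4]
F [2,1]
H [2,1]
F [2,5]
F [3,5]
F [3,2]
F [5,2]
F [5,1]
H [5,1]
H [5,1]
F [5,3]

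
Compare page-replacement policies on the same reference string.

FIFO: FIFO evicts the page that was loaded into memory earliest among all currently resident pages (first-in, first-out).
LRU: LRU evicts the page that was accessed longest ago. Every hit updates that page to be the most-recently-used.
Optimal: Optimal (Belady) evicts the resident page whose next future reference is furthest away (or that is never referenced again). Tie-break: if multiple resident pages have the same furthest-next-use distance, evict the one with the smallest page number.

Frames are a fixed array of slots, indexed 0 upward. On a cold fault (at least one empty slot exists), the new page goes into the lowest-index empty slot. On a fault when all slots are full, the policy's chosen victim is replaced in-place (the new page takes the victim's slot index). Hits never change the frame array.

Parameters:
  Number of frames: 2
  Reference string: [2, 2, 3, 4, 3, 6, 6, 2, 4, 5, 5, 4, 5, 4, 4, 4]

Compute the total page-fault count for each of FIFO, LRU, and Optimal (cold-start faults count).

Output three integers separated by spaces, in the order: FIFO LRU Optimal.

--- FIFO ---
  step 0: ref 2 -> FAULT, frames=[2,-] (faults so far: 1)
  step 1: ref 2 -> HIT, frames=[2,-] (faults so far: 1)
  step 2: ref 3 -> FAULT, frames=[2,3] (faults so far: 2)
  step 3: ref 4 -> FAULT, evict 2, frames=[4,3] (faults so far: 3)
  step 4: ref 3 -> HIT, frames=[4,3] (faults so far: 3)
  step 5: ref 6 -> FAULT, evict 3, frames=[4,6] (faults so far: 4)
  step 6: ref 6 -> HIT, frames=[4,6] (faults so far: 4)
  step 7: ref 2 -> FAULT, evict 4, frames=[2,6] (faults so far: 5)
  step 8: ref 4 -> FAULT, evict 6, frames=[2,4] (faults so far: 6)
  step 9: ref 5 -> FAULT, evict 2, frames=[5,4] (faults so far: 7)
  step 10: ref 5 -> HIT, frames=[5,4] (faults so far: 7)
  step 11: ref 4 -> HIT, frames=[5,4] (faults so far: 7)
  step 12: ref 5 -> HIT, frames=[5,4] (faults so far: 7)
  step 13: ref 4 -> HIT, frames=[5,4] (faults so far: 7)
  step 14: ref 4 -> HIT, frames=[5,4] (faults so far: 7)
  step 15: ref 4 -> HIT, frames=[5,4] (faults so far: 7)
  FIFO total faults: 7
--- LRU ---
  step 0: ref 2 -> FAULT, frames=[2,-] (faults so far: 1)
  step 1: ref 2 -> HIT, frames=[2,-] (faults so far: 1)
  step 2: ref 3 -> FAULT, frames=[2,3] (faults so far: 2)
  step 3: ref 4 -> FAULT, evict 2, frames=[4,3] (faults so far: 3)
  step 4: ref 3 -> HIT, frames=[4,3] (faults so far: 3)
  step 5: ref 6 -> FAULT, evict 4, frames=[6,3] (faults so far: 4)
  step 6: ref 6 -> HIT, frames=[6,3] (faults so far: 4)
  step 7: ref 2 -> FAULT, evict 3, frames=[6,2] (faults so far: 5)
  step 8: ref 4 -> FAULT, evict 6, frames=[4,2] (faults so far: 6)
  step 9: ref 5 -> FAULT, evict 2, frames=[4,5] (faults so far: 7)
  step 10: ref 5 -> HIT, frames=[4,5] (faults so far: 7)
  step 11: ref 4 -> HIT, frames=[4,5] (faults so far: 7)
  step 12: ref 5 -> HIT, frames=[4,5] (faults so far: 7)
  step 13: ref 4 -> HIT, frames=[4,5] (faults so far: 7)
  step 14: ref 4 -> HIT, frames=[4,5] (faults so far: 7)
  step 15: ref 4 -> HIT, frames=[4,5] (faults so far: 7)
  LRU total faults: 7
--- Optimal ---
  step 0: ref 2 -> FAULT, frames=[2,-] (faults so far: 1)
  step 1: ref 2 -> HIT, frames=[2,-] (faults so far: 1)
  step 2: ref 3 -> FAULT, frames=[2,3] (faults so far: 2)
  step 3: ref 4 -> FAULT, evict 2, frames=[4,3] (faults so far: 3)
  step 4: ref 3 -> HIT, frames=[4,3] (faults so far: 3)
  step 5: ref 6 -> FAULT, evict 3, frames=[4,6] (faults so far: 4)
  step 6: ref 6 -> HIT, frames=[4,6] (faults so far: 4)
  step 7: ref 2 -> FAULT, evict 6, frames=[4,2] (faults so far: 5)
  step 8: ref 4 -> HIT, frames=[4,2] (faults so far: 5)
  step 9: ref 5 -> FAULT, evict 2, frames=[4,5] (faults so far: 6)
  step 10: ref 5 -> HIT, frames=[4,5] (faults so far: 6)
  step 11: ref 4 -> HIT, frames=[4,5] (faults so far: 6)
  step 12: ref 5 -> HIT, frames=[4,5] (faults so far: 6)
  step 13: ref 4 -> HIT, frames=[4,5] (faults so far: 6)
  step 14: ref 4 -> HIT, frames=[4,5] (faults so far: 6)
  step 15: ref 4 -> HIT, frames=[4,5] (faults so far: 6)
  Optimal total faults: 6

Answer: 7 7 6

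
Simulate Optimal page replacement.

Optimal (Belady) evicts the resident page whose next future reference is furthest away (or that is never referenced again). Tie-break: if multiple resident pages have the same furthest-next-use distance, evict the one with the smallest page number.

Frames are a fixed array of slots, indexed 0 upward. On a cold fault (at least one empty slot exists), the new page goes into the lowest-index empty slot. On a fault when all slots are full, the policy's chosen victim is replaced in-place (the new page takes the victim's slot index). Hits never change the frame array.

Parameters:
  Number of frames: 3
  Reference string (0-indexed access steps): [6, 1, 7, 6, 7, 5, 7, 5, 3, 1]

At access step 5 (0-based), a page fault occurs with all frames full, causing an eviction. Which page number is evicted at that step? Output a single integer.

Answer: 6

Derivation:
Step 0: ref 6 -> FAULT, frames=[6,-,-]
Step 1: ref 1 -> FAULT, frames=[6,1,-]
Step 2: ref 7 -> FAULT, frames=[6,1,7]
Step 3: ref 6 -> HIT, frames=[6,1,7]
Step 4: ref 7 -> HIT, frames=[6,1,7]
Step 5: ref 5 -> FAULT, evict 6, frames=[5,1,7]
At step 5: evicted page 6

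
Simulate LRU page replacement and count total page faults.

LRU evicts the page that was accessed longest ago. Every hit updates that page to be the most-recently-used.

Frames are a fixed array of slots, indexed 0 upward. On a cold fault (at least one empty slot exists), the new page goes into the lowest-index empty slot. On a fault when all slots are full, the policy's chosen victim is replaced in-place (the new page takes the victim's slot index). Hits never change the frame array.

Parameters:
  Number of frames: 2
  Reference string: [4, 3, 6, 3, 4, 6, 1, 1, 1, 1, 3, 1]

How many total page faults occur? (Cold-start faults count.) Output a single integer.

Step 0: ref 4 → FAULT, frames=[4,-]
Step 1: ref 3 → FAULT, frames=[4,3]
Step 2: ref 6 → FAULT (evict 4), frames=[6,3]
Step 3: ref 3 → HIT, frames=[6,3]
Step 4: ref 4 → FAULT (evict 6), frames=[4,3]
Step 5: ref 6 → FAULT (evict 3), frames=[4,6]
Step 6: ref 1 → FAULT (evict 4), frames=[1,6]
Step 7: ref 1 → HIT, frames=[1,6]
Step 8: ref 1 → HIT, frames=[1,6]
Step 9: ref 1 → HIT, frames=[1,6]
Step 10: ref 3 → FAULT (evict 6), frames=[1,3]
Step 11: ref 1 → HIT, frames=[1,3]
Total faults: 7

Answer: 7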